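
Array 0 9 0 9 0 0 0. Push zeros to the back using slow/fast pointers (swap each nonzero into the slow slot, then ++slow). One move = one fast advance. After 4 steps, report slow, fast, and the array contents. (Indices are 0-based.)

(s=0,f=0) a[fast]=0 → fast++
(s=0,f=1) a[fast]=9≠0 swap→a[0]=9 → slow++,fast++
(s=1,f=2) a[fast]=0 → fast++
(s=1,f=3) a[fast]=9≠0 swap→a[1]=9 → slow++,fast++

slow=2, fast=4, a=[9, 9, 0, 0, 0, 0, 0]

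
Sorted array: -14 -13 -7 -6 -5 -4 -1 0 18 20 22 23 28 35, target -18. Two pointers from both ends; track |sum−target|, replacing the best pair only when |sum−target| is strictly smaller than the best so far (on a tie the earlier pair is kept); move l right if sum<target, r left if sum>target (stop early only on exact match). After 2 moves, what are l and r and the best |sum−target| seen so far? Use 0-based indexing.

[0,13] -14+35=21 d=39 * → r--
[0,12] -14+28=14 d=32 * → r--

l=0, r=11, best |Δ|=32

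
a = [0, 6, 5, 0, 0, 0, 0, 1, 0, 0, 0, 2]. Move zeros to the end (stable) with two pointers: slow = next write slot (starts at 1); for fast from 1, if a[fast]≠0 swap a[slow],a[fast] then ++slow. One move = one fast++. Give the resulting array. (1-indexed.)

[6, 5, 1, 2, 0, 0, 0, 0, 0, 0, 0, 0]

(s=1,f=1) a[fast]=0 → fast++
(s=1,f=2) a[fast]=6≠0 swap→a[1]=6 → slow++,fast++
(s=2,f=3) a[fast]=5≠0 swap→a[2]=5 → slow++,fast++
(s=3,f=4) a[fast]=0 → fast++
(s=3,f=5) a[fast]=0 → fast++
(s=3,f=6) a[fast]=0 → fast++
(s=3,f=7) a[fast]=0 → fast++
(s=3,f=8) a[fast]=1≠0 swap→a[3]=1 → slow++,fast++
(s=4,f=9) a[fast]=0 → fast++
(s=4,f=10) a[fast]=0 → fast++
(s=4,f=11) a[fast]=0 → fast++
(s=4,f=12) a[fast]=2≠0 swap→a[4]=2 → slow++,fast++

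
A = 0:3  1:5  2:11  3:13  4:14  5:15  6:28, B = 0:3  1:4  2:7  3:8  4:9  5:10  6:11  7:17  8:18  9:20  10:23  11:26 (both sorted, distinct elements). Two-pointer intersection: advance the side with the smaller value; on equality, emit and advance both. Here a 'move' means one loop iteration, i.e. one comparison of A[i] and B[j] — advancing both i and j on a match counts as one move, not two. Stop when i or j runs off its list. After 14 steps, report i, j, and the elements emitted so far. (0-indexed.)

i=6, j=10, emitted=[3, 11]

i=0 j=0: 3==3 emit, i++,j++
i=1 j=1: 5>4, j++
i=1 j=2: 5<7, i++
i=2 j=2: 11>7, j++
i=2 j=3: 11>8, j++
i=2 j=4: 11>9, j++
i=2 j=5: 11>10, j++
i=2 j=6: 11==11 emit, i++,j++
i=3 j=7: 13<17, i++
i=4 j=7: 14<17, i++
i=5 j=7: 15<17, i++
i=6 j=7: 28>17, j++
i=6 j=8: 28>18, j++
i=6 j=9: 28>20, j++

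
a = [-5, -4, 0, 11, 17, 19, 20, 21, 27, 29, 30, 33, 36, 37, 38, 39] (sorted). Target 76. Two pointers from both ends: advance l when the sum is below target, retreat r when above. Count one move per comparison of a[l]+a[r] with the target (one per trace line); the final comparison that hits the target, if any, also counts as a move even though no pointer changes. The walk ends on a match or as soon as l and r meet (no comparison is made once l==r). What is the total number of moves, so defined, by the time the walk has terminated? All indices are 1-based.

[1,16] -5+39=34 <76 → l++
[2,16] -4+39=35 <76 → l++
[3,16] 0+39=39 <76 → l++
[4,16] 11+39=50 <76 → l++
[5,16] 17+39=56 <76 → l++
[6,16] 19+39=58 <76 → l++
[7,16] 20+39=59 <76 → l++
[8,16] 21+39=60 <76 → l++
[9,16] 27+39=66 <76 → l++
[10,16] 29+39=68 <76 → l++
[11,16] 30+39=69 <76 → l++
[12,16] 33+39=72 <76 → l++
[13,16] 36+39=75 <76 → l++
[14,16] 37+39=76 → found

14 moves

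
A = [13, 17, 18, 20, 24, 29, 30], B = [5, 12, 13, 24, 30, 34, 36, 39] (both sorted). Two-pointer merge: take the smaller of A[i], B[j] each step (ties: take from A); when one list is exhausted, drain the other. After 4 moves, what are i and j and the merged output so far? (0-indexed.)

[i=0,j=0] A[i]=13>B[j]=5 take 5 → j++
[i=0,j=1] A[i]=13>B[j]=12 take 12 → j++
[i=0,j=2] A[i]=13<=B[j]=13 take 13 → i++
[i=1,j=2] A[i]=17>B[j]=13 take 13 → j++

i=1, j=3, merged so far=[5, 12, 13, 13]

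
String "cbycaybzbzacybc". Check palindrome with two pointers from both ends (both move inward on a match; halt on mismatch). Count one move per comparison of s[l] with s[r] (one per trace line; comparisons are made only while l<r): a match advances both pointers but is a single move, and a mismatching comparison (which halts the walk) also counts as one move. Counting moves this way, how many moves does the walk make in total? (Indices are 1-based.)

6 moves

[1,15] 'c'=='c' → l++,r--
[2,14] 'b'=='b' → l++,r--
[3,13] 'y'=='y' → l++,r--
[4,12] 'c'=='c' → l++,r--
[5,11] 'a'=='a' → l++,r--
[6,10] 'y'!='z' → stop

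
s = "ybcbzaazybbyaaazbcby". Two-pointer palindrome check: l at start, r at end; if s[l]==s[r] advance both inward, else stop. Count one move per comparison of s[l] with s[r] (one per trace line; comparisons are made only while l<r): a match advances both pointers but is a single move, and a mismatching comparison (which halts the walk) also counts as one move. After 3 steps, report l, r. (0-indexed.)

l=3, r=16

[0,19] 'y'=='y' → l++,r--
[1,18] 'b'=='b' → l++,r--
[2,17] 'c'=='c' → l++,r--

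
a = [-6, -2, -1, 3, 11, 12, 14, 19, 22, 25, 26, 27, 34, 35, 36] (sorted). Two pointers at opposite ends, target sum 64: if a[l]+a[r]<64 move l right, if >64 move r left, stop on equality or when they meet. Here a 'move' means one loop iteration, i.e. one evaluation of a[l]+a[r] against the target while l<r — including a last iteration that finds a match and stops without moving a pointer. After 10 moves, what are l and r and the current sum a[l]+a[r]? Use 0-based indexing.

[0,14] -6+36=30 <64 → l++
[1,14] -2+36=34 <64 → l++
[2,14] -1+36=35 <64 → l++
[3,14] 3+36=39 <64 → l++
[4,14] 11+36=47 <64 → l++
[5,14] 12+36=48 <64 → l++
[6,14] 14+36=50 <64 → l++
[7,14] 19+36=55 <64 → l++
[8,14] 22+36=58 <64 → l++
[9,14] 25+36=61 <64 → l++

l=10, r=14, sum=62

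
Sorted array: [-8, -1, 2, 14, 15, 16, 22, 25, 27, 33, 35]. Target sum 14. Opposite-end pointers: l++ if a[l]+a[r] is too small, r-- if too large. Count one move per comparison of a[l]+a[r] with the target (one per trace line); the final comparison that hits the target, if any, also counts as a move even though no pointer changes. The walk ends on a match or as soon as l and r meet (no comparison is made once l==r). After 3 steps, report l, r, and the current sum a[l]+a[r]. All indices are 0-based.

l=0, r=7, sum=17

[0,10] -8+35=27 >14 → r--
[0,9] -8+33=25 >14 → r--
[0,8] -8+27=19 >14 → r--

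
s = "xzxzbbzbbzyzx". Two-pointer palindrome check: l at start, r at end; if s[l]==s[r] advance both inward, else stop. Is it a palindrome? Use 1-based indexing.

l=1 r=13: 'x'=='x', l++,r--
l=2 r=12: 'z'=='z', l++,r--
l=3 r=11: 'x'!='y', stop

not a palindrome (mismatch at 3,11)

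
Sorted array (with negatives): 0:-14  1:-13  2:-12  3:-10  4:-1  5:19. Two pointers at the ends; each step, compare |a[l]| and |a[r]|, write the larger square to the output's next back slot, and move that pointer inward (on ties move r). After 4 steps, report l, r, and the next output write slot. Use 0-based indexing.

l=3, r=4, next write slot=1

l=0 r=5: |-14|<=|19| out[5]=361, r--
l=0 r=4: |-14|>|-1| out[4]=196, l++
l=1 r=4: |-13|>|-1| out[3]=169, l++
l=2 r=4: |-12|>|-1| out[2]=144, l++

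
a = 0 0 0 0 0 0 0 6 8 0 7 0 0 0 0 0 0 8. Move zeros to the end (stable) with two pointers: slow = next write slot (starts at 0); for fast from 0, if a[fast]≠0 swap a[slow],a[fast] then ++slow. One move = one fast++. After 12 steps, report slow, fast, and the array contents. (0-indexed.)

(s=0,f=0) a[fast]=0 → fast++
(s=0,f=1) a[fast]=0 → fast++
(s=0,f=2) a[fast]=0 → fast++
(s=0,f=3) a[fast]=0 → fast++
(s=0,f=4) a[fast]=0 → fast++
(s=0,f=5) a[fast]=0 → fast++
(s=0,f=6) a[fast]=0 → fast++
(s=0,f=7) a[fast]=6≠0 swap→a[0]=6 → slow++,fast++
(s=1,f=8) a[fast]=8≠0 swap→a[1]=8 → slow++,fast++
(s=2,f=9) a[fast]=0 → fast++
(s=2,f=10) a[fast]=7≠0 swap→a[2]=7 → slow++,fast++
(s=3,f=11) a[fast]=0 → fast++

slow=3, fast=12, a=[6, 8, 7, 0, 0, 0, 0, 0, 0, 0, 0, 0, 0, 0, 0, 0, 0, 8]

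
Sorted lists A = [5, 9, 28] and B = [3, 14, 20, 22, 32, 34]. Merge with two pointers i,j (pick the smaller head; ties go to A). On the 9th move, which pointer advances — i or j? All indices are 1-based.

j

i=1 j=1: A[i]=5>B[j]=3 take 3, j++
i=1 j=2: A[i]=5<=B[j]=14 take 5, i++
i=2 j=2: A[i]=9<=B[j]=14 take 9, i++
i=3 j=2: A[i]=28>B[j]=14 take 14, j++
i=3 j=3: A[i]=28>B[j]=20 take 20, j++
i=3 j=4: A[i]=28>B[j]=22 take 22, j++
i=3 j=5: A[i]=28<=B[j]=32 take 28, i++
i=4 j=5: A done, take B[j]=32, j++
i=4 j=6: A done, take B[j]=34, j++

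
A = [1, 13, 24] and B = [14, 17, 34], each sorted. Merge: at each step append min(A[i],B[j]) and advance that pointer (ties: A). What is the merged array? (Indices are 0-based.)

[i=0,j=0] A[i]=1<=B[j]=14 take 1 → i++
[i=1,j=0] A[i]=13<=B[j]=14 take 13 → i++
[i=2,j=0] A[i]=24>B[j]=14 take 14 → j++
[i=2,j=1] A[i]=24>B[j]=17 take 17 → j++
[i=2,j=2] A[i]=24<=B[j]=34 take 24 → i++
[i=3,j=2] A done, take B[j]=34 → j++

[1, 13, 14, 17, 24, 34]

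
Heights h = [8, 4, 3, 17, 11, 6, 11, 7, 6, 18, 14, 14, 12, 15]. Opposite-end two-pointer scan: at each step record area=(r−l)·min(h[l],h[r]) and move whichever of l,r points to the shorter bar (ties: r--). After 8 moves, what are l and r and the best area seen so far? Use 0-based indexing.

l=4, r=9, best area=150

l=0 r=13: min(8,15)*13=104 best=104 *, l++
l=1 r=13: min(4,15)*12=48 best=104, l++
l=2 r=13: min(3,15)*11=33 best=104, l++
l=3 r=13: min(17,15)*10=150 best=150 *, r--
l=3 r=12: min(17,12)*9=108 best=150, r--
l=3 r=11: min(17,14)*8=112 best=150, r--
l=3 r=10: min(17,14)*7=98 best=150, r--
l=3 r=9: min(17,18)*6=102 best=150, l++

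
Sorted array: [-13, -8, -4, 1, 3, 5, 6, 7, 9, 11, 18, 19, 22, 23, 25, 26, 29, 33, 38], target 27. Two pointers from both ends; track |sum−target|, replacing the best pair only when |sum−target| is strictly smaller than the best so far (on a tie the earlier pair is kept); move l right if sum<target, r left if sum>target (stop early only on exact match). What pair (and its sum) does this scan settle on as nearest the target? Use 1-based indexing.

pair (1, 26) with sum 27 (|Δ|=0)

l=1 r=19: -13+38=25 d=2 *, l++
l=2 r=19: -8+38=30 d=3, r--
l=2 r=18: -8+33=25 d=2, l++
l=3 r=18: -4+33=29 d=2, r--
l=3 r=17: -4+29=25 d=2, l++
l=4 r=17: 1+29=30 d=3, r--
l=4 r=16: 1+26=27 d=0 *, stop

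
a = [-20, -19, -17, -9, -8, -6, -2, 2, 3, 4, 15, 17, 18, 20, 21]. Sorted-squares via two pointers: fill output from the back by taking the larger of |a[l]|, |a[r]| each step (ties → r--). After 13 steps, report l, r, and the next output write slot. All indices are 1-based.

l=7, r=8, next write slot=2

[1,15] |-20|<=|21| out[15]=441 → r--
[1,14] |-20|<=|20| out[14]=400 → r--
[1,13] |-20|>|18| out[13]=400 → l++
[2,13] |-19|>|18| out[12]=361 → l++
[3,13] |-17|<=|18| out[11]=324 → r--
[3,12] |-17|<=|17| out[10]=289 → r--
[3,11] |-17|>|15| out[9]=289 → l++
[4,11] |-9|<=|15| out[8]=225 → r--
[4,10] |-9|>|4| out[7]=81 → l++
[5,10] |-8|>|4| out[6]=64 → l++
[6,10] |-6|>|4| out[5]=36 → l++
[7,10] |-2|<=|4| out[4]=16 → r--
[7,9] |-2|<=|3| out[3]=9 → r--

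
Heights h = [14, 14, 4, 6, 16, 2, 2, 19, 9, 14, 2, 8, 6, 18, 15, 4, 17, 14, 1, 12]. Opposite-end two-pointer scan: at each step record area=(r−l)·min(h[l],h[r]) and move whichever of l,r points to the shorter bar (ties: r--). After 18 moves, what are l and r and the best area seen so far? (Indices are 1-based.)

l=1 r=20: min(14,12)*19=228 best=228 *, r--
l=1 r=19: min(14,1)*18=18 best=228, r--
l=1 r=18: min(14,14)*17=238 best=238 *, r--
l=1 r=17: min(14,17)*16=224 best=238, l++
l=2 r=17: min(14,17)*15=210 best=238, l++
l=3 r=17: min(4,17)*14=56 best=238, l++
l=4 r=17: min(6,17)*13=78 best=238, l++
l=5 r=17: min(16,17)*12=192 best=238, l++
l=6 r=17: min(2,17)*11=22 best=238, l++
l=7 r=17: min(2,17)*10=20 best=238, l++
l=8 r=17: min(19,17)*9=153 best=238, r--
l=8 r=16: min(19,4)*8=32 best=238, r--
l=8 r=15: min(19,15)*7=105 best=238, r--
l=8 r=14: min(19,18)*6=108 best=238, r--
l=8 r=13: min(19,6)*5=30 best=238, r--
l=8 r=12: min(19,8)*4=32 best=238, r--
l=8 r=11: min(19,2)*3=6 best=238, r--
l=8 r=10: min(19,14)*2=28 best=238, r--

l=8, r=9, best area=238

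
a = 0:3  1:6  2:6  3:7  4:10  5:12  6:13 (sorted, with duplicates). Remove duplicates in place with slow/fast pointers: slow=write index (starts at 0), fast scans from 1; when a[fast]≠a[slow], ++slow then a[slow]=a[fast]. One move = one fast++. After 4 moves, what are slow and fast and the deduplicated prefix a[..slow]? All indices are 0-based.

slow=0 fast=1: a[fast]=6≠a[slow]=3 write a[1]=6, slow++,fast++
slow=1 fast=2: a[fast]=6=a[slow] dup, fast++
slow=1 fast=3: a[fast]=7≠a[slow]=6 write a[2]=7, slow++,fast++
slow=2 fast=4: a[fast]=10≠a[slow]=7 write a[3]=10, slow++,fast++

slow=3, fast=5, prefix=[3, 6, 7, 10]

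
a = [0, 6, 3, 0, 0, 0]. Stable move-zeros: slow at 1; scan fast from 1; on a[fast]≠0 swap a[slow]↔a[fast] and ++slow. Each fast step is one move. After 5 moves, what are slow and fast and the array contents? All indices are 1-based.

slow=3, fast=6, a=[6, 3, 0, 0, 0, 0]

slow=1 fast=1: a[fast]=0, fast++
slow=1 fast=2: a[fast]=6≠0 swap→a[1]=6, slow++,fast++
slow=2 fast=3: a[fast]=3≠0 swap→a[2]=3, slow++,fast++
slow=3 fast=4: a[fast]=0, fast++
slow=3 fast=5: a[fast]=0, fast++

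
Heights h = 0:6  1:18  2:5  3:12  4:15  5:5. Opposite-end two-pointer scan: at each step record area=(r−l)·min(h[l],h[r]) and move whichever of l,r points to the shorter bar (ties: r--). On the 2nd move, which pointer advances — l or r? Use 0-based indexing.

l

[0,5] min(6,5)*5=25 best=25 * → r--
[0,4] min(6,15)*4=24 best=25 → l++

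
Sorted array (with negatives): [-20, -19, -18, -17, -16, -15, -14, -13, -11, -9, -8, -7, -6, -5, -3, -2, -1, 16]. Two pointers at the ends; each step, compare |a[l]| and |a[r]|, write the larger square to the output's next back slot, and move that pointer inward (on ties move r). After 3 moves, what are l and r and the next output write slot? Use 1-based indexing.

l=4, r=18, next write slot=15

l=1 r=18: |-20|>|16| out[18]=400, l++
l=2 r=18: |-19|>|16| out[17]=361, l++
l=3 r=18: |-18|>|16| out[16]=324, l++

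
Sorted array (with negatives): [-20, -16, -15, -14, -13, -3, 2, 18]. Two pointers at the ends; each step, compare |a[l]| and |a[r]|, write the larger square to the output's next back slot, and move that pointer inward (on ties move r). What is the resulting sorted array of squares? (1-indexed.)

l=1 r=8: |-20|>|18| out[8]=400, l++
l=2 r=8: |-16|<=|18| out[7]=324, r--
l=2 r=7: |-16|>|2| out[6]=256, l++
l=3 r=7: |-15|>|2| out[5]=225, l++
l=4 r=7: |-14|>|2| out[4]=196, l++
l=5 r=7: |-13|>|2| out[3]=169, l++
l=6 r=7: |-3|>|2| out[2]=9, l++
l=7 r=7: |2|<=|2| out[1]=4, r--

[4, 9, 169, 196, 225, 256, 324, 400]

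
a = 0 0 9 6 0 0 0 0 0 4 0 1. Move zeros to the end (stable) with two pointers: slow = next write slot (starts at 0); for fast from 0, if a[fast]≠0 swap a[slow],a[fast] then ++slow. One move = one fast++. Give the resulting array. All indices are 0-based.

(s=0,f=0) a[fast]=0 → fast++
(s=0,f=1) a[fast]=0 → fast++
(s=0,f=2) a[fast]=9≠0 swap→a[0]=9 → slow++,fast++
(s=1,f=3) a[fast]=6≠0 swap→a[1]=6 → slow++,fast++
(s=2,f=4) a[fast]=0 → fast++
(s=2,f=5) a[fast]=0 → fast++
(s=2,f=6) a[fast]=0 → fast++
(s=2,f=7) a[fast]=0 → fast++
(s=2,f=8) a[fast]=0 → fast++
(s=2,f=9) a[fast]=4≠0 swap→a[2]=4 → slow++,fast++
(s=3,f=10) a[fast]=0 → fast++
(s=3,f=11) a[fast]=1≠0 swap→a[3]=1 → slow++,fast++

[9, 6, 4, 1, 0, 0, 0, 0, 0, 0, 0, 0]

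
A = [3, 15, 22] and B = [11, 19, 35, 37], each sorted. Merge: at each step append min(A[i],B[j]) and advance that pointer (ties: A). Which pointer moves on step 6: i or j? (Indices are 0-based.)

[i=0,j=0] A[i]=3<=B[j]=11 take 3 → i++
[i=1,j=0] A[i]=15>B[j]=11 take 11 → j++
[i=1,j=1] A[i]=15<=B[j]=19 take 15 → i++
[i=2,j=1] A[i]=22>B[j]=19 take 19 → j++
[i=2,j=2] A[i]=22<=B[j]=35 take 22 → i++
[i=3,j=2] A done, take B[j]=35 → j++

j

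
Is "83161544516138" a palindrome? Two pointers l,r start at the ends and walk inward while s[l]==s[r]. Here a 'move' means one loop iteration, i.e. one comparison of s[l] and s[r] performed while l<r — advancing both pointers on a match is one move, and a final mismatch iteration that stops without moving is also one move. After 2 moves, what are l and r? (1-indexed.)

l=3, r=12

[1,14] '8'=='8' → l++,r--
[2,13] '3'=='3' → l++,r--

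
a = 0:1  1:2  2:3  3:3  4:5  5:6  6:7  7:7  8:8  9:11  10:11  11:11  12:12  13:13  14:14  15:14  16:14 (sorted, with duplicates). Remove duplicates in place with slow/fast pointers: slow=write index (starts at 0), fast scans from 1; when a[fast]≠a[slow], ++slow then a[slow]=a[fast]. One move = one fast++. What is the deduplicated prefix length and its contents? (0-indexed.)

length 11; prefix = [1, 2, 3, 5, 6, 7, 8, 11, 12, 13, 14]

(s=0,f=1) a[fast]=2≠a[slow]=1 write a[1]=2 → slow++,fast++
(s=1,f=2) a[fast]=3≠a[slow]=2 write a[2]=3 → slow++,fast++
(s=2,f=3) a[fast]=3=a[slow] dup → fast++
(s=2,f=4) a[fast]=5≠a[slow]=3 write a[3]=5 → slow++,fast++
(s=3,f=5) a[fast]=6≠a[slow]=5 write a[4]=6 → slow++,fast++
(s=4,f=6) a[fast]=7≠a[slow]=6 write a[5]=7 → slow++,fast++
(s=5,f=7) a[fast]=7=a[slow] dup → fast++
(s=5,f=8) a[fast]=8≠a[slow]=7 write a[6]=8 → slow++,fast++
(s=6,f=9) a[fast]=11≠a[slow]=8 write a[7]=11 → slow++,fast++
(s=7,f=10) a[fast]=11=a[slow] dup → fast++
(s=7,f=11) a[fast]=11=a[slow] dup → fast++
(s=7,f=12) a[fast]=12≠a[slow]=11 write a[8]=12 → slow++,fast++
(s=8,f=13) a[fast]=13≠a[slow]=12 write a[9]=13 → slow++,fast++
(s=9,f=14) a[fast]=14≠a[slow]=13 write a[10]=14 → slow++,fast++
(s=10,f=15) a[fast]=14=a[slow] dup → fast++
(s=10,f=16) a[fast]=14=a[slow] dup → fast++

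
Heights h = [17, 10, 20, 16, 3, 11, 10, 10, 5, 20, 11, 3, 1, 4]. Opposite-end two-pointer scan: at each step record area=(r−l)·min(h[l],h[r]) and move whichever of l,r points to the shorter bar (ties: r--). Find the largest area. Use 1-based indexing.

[1,14] min(17,4)*13=52 best=52 * → r--
[1,13] min(17,1)*12=12 best=52 → r--
[1,12] min(17,3)*11=33 best=52 → r--
[1,11] min(17,11)*10=110 best=110 * → r--
[1,10] min(17,20)*9=153 best=153 * → l++
[2,10] min(10,20)*8=80 best=153 → l++
[3,10] min(20,20)*7=140 best=153 → r--
[3,9] min(20,5)*6=30 best=153 → r--
[3,8] min(20,10)*5=50 best=153 → r--
[3,7] min(20,10)*4=40 best=153 → r--
[3,6] min(20,11)*3=33 best=153 → r--
[3,5] min(20,3)*2=6 best=153 → r--
[3,4] min(20,16)*1=16 best=153 → r--

max area = 153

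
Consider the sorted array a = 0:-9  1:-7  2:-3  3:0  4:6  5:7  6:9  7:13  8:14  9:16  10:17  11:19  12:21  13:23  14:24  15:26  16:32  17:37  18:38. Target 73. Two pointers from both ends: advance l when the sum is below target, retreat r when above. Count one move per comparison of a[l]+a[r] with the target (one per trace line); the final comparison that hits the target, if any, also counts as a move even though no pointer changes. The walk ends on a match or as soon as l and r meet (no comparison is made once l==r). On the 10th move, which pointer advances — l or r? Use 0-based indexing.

l

[0,18] -9+38=29 <73 → l++
[1,18] -7+38=31 <73 → l++
[2,18] -3+38=35 <73 → l++
[3,18] 0+38=38 <73 → l++
[4,18] 6+38=44 <73 → l++
[5,18] 7+38=45 <73 → l++
[6,18] 9+38=47 <73 → l++
[7,18] 13+38=51 <73 → l++
[8,18] 14+38=52 <73 → l++
[9,18] 16+38=54 <73 → l++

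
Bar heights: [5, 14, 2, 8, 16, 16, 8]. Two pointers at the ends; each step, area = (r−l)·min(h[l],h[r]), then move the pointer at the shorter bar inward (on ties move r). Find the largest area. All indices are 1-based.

max area = 56

[1,7] min(5,8)*6=30 best=30 * → l++
[2,7] min(14,8)*5=40 best=40 * → r--
[2,6] min(14,16)*4=56 best=56 * → l++
[3,6] min(2,16)*3=6 best=56 → l++
[4,6] min(8,16)*2=16 best=56 → l++
[5,6] min(16,16)*1=16 best=56 → r--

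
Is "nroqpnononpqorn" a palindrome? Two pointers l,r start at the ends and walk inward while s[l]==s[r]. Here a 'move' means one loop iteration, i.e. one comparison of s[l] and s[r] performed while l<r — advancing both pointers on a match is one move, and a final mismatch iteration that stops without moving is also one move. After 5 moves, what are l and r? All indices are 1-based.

l=6, r=10

l=1 r=15: 'n'=='n', l++,r--
l=2 r=14: 'r'=='r', l++,r--
l=3 r=13: 'o'=='o', l++,r--
l=4 r=12: 'q'=='q', l++,r--
l=5 r=11: 'p'=='p', l++,r--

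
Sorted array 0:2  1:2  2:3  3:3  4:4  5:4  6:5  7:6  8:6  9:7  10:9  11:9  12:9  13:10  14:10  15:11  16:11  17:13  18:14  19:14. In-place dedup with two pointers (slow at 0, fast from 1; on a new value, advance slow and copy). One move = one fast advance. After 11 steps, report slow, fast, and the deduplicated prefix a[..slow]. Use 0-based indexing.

slow=6, fast=12, prefix=[2, 3, 4, 5, 6, 7, 9]

(s=0,f=1) a[fast]=2=a[slow] dup → fast++
(s=0,f=2) a[fast]=3≠a[slow]=2 write a[1]=3 → slow++,fast++
(s=1,f=3) a[fast]=3=a[slow] dup → fast++
(s=1,f=4) a[fast]=4≠a[slow]=3 write a[2]=4 → slow++,fast++
(s=2,f=5) a[fast]=4=a[slow] dup → fast++
(s=2,f=6) a[fast]=5≠a[slow]=4 write a[3]=5 → slow++,fast++
(s=3,f=7) a[fast]=6≠a[slow]=5 write a[4]=6 → slow++,fast++
(s=4,f=8) a[fast]=6=a[slow] dup → fast++
(s=4,f=9) a[fast]=7≠a[slow]=6 write a[5]=7 → slow++,fast++
(s=5,f=10) a[fast]=9≠a[slow]=7 write a[6]=9 → slow++,fast++
(s=6,f=11) a[fast]=9=a[slow] dup → fast++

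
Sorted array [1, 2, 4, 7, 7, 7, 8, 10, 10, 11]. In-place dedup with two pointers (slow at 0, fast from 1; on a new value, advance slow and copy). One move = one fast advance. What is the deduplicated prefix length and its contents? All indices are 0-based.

length 7; prefix = [1, 2, 4, 7, 8, 10, 11]

(s=0,f=1) a[fast]=2≠a[slow]=1 write a[1]=2 → slow++,fast++
(s=1,f=2) a[fast]=4≠a[slow]=2 write a[2]=4 → slow++,fast++
(s=2,f=3) a[fast]=7≠a[slow]=4 write a[3]=7 → slow++,fast++
(s=3,f=4) a[fast]=7=a[slow] dup → fast++
(s=3,f=5) a[fast]=7=a[slow] dup → fast++
(s=3,f=6) a[fast]=8≠a[slow]=7 write a[4]=8 → slow++,fast++
(s=4,f=7) a[fast]=10≠a[slow]=8 write a[5]=10 → slow++,fast++
(s=5,f=8) a[fast]=10=a[slow] dup → fast++
(s=5,f=9) a[fast]=11≠a[slow]=10 write a[6]=11 → slow++,fast++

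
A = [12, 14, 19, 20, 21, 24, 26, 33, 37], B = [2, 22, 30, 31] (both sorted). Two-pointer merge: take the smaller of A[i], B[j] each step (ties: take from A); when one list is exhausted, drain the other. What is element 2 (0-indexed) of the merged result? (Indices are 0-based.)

i=0 j=0: A[i]=12>B[j]=2 take 2, j++
i=0 j=1: A[i]=12<=B[j]=22 take 12, i++
i=1 j=1: A[i]=14<=B[j]=22 take 14, i++
i=2 j=1: A[i]=19<=B[j]=22 take 19, i++
i=3 j=1: A[i]=20<=B[j]=22 take 20, i++
i=4 j=1: A[i]=21<=B[j]=22 take 21, i++
i=5 j=1: A[i]=24>B[j]=22 take 22, j++
i=5 j=2: A[i]=24<=B[j]=30 take 24, i++
i=6 j=2: A[i]=26<=B[j]=30 take 26, i++
i=7 j=2: A[i]=33>B[j]=30 take 30, j++
i=7 j=3: A[i]=33>B[j]=31 take 31, j++
i=7 j=4: B done, take A[i]=33, i++
i=8 j=4: B done, take A[i]=37, i++

merged[2] = 14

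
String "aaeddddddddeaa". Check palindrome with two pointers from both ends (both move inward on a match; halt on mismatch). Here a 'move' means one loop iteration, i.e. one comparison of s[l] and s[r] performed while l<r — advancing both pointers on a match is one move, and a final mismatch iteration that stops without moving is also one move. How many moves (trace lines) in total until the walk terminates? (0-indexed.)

l=0 r=13: 'a'=='a', l++,r--
l=1 r=12: 'a'=='a', l++,r--
l=2 r=11: 'e'=='e', l++,r--
l=3 r=10: 'd'=='d', l++,r--
l=4 r=9: 'd'=='d', l++,r--
l=5 r=8: 'd'=='d', l++,r--
l=6 r=7: 'd'=='d', l++,r--

7 moves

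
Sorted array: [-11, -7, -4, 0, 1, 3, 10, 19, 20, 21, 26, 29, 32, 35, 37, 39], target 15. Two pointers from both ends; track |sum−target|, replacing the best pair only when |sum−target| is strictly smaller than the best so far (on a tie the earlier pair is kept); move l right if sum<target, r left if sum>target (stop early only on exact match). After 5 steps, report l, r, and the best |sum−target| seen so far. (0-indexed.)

l=0, r=10, best |Δ|=3

[0,15] -11+39=28 d=13 * → r--
[0,14] -11+37=26 d=11 * → r--
[0,13] -11+35=24 d=9 * → r--
[0,12] -11+32=21 d=6 * → r--
[0,11] -11+29=18 d=3 * → r--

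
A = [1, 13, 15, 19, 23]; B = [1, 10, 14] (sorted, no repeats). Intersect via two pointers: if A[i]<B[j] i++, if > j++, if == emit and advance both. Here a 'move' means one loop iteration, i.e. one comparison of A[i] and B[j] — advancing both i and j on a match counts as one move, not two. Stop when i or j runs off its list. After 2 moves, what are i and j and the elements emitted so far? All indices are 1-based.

i=2, j=3, emitted=[1]

[i=1,j=1] 1==1 emit → i++,j++
[i=2,j=2] 13>10 → j++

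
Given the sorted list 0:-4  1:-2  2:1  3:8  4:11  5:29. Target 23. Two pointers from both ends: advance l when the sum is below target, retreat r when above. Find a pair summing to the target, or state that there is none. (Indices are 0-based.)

no pair

[0,5] -4+29=25 >23 → r--
[0,4] -4+11=7 <23 → l++
[1,4] -2+11=9 <23 → l++
[2,4] 1+11=12 <23 → l++
[3,4] 8+11=19 <23 → l++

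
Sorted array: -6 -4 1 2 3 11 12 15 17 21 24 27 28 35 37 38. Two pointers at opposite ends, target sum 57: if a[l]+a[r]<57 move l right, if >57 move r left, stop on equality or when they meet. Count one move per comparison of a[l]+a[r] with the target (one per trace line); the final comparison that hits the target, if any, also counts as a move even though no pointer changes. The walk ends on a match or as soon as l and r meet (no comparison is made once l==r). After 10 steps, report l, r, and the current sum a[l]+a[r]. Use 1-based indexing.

l=1 r=16: -6+38=32 <57, l++
l=2 r=16: -4+38=34 <57, l++
l=3 r=16: 1+38=39 <57, l++
l=4 r=16: 2+38=40 <57, l++
l=5 r=16: 3+38=41 <57, l++
l=6 r=16: 11+38=49 <57, l++
l=7 r=16: 12+38=50 <57, l++
l=8 r=16: 15+38=53 <57, l++
l=9 r=16: 17+38=55 <57, l++
l=10 r=16: 21+38=59 >57, r--

l=10, r=15, sum=58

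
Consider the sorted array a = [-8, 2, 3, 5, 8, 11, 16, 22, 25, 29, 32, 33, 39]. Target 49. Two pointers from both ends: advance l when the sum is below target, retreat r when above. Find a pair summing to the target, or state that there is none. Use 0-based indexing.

l=0 r=12: -8+39=31 <49, l++
l=1 r=12: 2+39=41 <49, l++
l=2 r=12: 3+39=42 <49, l++
l=3 r=12: 5+39=44 <49, l++
l=4 r=12: 8+39=47 <49, l++
l=5 r=12: 11+39=50 >49, r--
l=5 r=11: 11+33=44 <49, l++
l=6 r=11: 16+33=49, found

(16, 33)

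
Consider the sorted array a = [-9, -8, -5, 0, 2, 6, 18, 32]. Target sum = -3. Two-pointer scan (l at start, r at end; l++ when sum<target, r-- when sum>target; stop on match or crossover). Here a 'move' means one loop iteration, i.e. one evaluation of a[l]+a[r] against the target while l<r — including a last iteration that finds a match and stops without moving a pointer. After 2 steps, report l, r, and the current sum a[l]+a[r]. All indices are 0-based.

l=0, r=5, sum=-3

[0,7] -9+32=23 >-3 → r--
[0,6] -9+18=9 >-3 → r--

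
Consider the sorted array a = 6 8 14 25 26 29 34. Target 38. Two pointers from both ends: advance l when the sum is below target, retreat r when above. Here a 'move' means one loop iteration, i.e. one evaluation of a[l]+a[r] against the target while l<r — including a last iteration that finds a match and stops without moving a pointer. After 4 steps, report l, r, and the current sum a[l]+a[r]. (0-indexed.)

[0,6] 6+34=40 >38 → r--
[0,5] 6+29=35 <38 → l++
[1,5] 8+29=37 <38 → l++
[2,5] 14+29=43 >38 → r--

l=2, r=4, sum=40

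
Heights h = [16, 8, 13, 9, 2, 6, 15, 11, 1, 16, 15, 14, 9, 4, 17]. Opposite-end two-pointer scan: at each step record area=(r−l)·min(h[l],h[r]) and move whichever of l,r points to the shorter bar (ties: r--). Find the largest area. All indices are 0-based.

[0,14] min(16,17)*14=224 best=224 * → l++
[1,14] min(8,17)*13=104 best=224 → l++
[2,14] min(13,17)*12=156 best=224 → l++
[3,14] min(9,17)*11=99 best=224 → l++
[4,14] min(2,17)*10=20 best=224 → l++
[5,14] min(6,17)*9=54 best=224 → l++
[6,14] min(15,17)*8=120 best=224 → l++
[7,14] min(11,17)*7=77 best=224 → l++
[8,14] min(1,17)*6=6 best=224 → l++
[9,14] min(16,17)*5=80 best=224 → l++
[10,14] min(15,17)*4=60 best=224 → l++
[11,14] min(14,17)*3=42 best=224 → l++
[12,14] min(9,17)*2=18 best=224 → l++
[13,14] min(4,17)*1=4 best=224 → l++

max area = 224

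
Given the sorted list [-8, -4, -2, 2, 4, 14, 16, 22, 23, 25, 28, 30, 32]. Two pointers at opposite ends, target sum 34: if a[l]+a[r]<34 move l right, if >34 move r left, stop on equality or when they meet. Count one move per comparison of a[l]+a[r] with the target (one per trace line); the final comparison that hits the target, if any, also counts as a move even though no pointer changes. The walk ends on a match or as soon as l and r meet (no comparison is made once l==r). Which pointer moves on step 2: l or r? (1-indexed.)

[1,13] -8+32=24 <34 → l++
[2,13] -4+32=28 <34 → l++

l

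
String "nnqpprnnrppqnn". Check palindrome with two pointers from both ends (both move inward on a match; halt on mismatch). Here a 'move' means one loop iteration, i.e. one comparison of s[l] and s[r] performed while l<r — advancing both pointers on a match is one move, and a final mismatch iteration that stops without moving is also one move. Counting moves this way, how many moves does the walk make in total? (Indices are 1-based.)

7 moves

l=1 r=14: 'n'=='n', l++,r--
l=2 r=13: 'n'=='n', l++,r--
l=3 r=12: 'q'=='q', l++,r--
l=4 r=11: 'p'=='p', l++,r--
l=5 r=10: 'p'=='p', l++,r--
l=6 r=9: 'r'=='r', l++,r--
l=7 r=8: 'n'=='n', l++,r--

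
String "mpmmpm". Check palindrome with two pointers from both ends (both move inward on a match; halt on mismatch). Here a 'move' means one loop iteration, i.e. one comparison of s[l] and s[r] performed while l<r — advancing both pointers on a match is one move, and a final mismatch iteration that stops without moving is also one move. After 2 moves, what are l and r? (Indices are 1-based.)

l=1 r=6: 'm'=='m', l++,r--
l=2 r=5: 'p'=='p', l++,r--

l=3, r=4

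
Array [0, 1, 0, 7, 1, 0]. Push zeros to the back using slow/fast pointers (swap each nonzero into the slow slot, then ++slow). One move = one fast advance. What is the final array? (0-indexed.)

[1, 7, 1, 0, 0, 0]

(s=0,f=0) a[fast]=0 → fast++
(s=0,f=1) a[fast]=1≠0 swap→a[0]=1 → slow++,fast++
(s=1,f=2) a[fast]=0 → fast++
(s=1,f=3) a[fast]=7≠0 swap→a[1]=7 → slow++,fast++
(s=2,f=4) a[fast]=1≠0 swap→a[2]=1 → slow++,fast++
(s=3,f=5) a[fast]=0 → fast++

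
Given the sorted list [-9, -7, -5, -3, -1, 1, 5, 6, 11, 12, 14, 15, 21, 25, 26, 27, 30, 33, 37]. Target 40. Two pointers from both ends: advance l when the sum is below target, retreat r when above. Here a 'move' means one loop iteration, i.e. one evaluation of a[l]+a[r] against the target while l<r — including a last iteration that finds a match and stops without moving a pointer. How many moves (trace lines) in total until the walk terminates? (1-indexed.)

l=1 r=19: -9+37=28 <40, l++
l=2 r=19: -7+37=30 <40, l++
l=3 r=19: -5+37=32 <40, l++
l=4 r=19: -3+37=34 <40, l++
l=5 r=19: -1+37=36 <40, l++
l=6 r=19: 1+37=38 <40, l++
l=7 r=19: 5+37=42 >40, r--
l=7 r=18: 5+33=38 <40, l++
l=8 r=18: 6+33=39 <40, l++
l=9 r=18: 11+33=44 >40, r--
l=9 r=17: 11+30=41 >40, r--
l=9 r=16: 11+27=38 <40, l++
l=10 r=16: 12+27=39 <40, l++
l=11 r=16: 14+27=41 >40, r--
l=11 r=15: 14+26=40, found

15 moves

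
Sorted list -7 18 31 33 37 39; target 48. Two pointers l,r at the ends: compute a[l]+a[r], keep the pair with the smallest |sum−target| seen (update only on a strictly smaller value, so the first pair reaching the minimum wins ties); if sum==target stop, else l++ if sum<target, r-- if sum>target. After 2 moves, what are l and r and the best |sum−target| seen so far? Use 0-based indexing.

l=1, r=4, best |Δ|=9

[0,5] -7+39=32 d=16 * → l++
[1,5] 18+39=57 d=9 * → r--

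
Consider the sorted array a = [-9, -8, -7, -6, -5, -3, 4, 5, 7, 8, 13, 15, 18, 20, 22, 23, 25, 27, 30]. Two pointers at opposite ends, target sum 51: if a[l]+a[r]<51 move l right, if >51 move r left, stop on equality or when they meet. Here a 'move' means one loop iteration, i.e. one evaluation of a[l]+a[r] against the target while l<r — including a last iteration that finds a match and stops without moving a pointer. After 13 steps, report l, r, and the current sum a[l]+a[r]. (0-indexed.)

l=0 r=18: -9+30=21 <51, l++
l=1 r=18: -8+30=22 <51, l++
l=2 r=18: -7+30=23 <51, l++
l=3 r=18: -6+30=24 <51, l++
l=4 r=18: -5+30=25 <51, l++
l=5 r=18: -3+30=27 <51, l++
l=6 r=18: 4+30=34 <51, l++
l=7 r=18: 5+30=35 <51, l++
l=8 r=18: 7+30=37 <51, l++
l=9 r=18: 8+30=38 <51, l++
l=10 r=18: 13+30=43 <51, l++
l=11 r=18: 15+30=45 <51, l++
l=12 r=18: 18+30=48 <51, l++

l=13, r=18, sum=50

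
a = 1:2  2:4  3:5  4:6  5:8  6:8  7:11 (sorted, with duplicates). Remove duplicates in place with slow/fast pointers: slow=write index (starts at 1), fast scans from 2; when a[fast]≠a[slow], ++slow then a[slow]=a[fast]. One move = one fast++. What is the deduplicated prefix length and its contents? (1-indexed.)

(s=1,f=2) a[fast]=4≠a[slow]=2 write a[2]=4 → slow++,fast++
(s=2,f=3) a[fast]=5≠a[slow]=4 write a[3]=5 → slow++,fast++
(s=3,f=4) a[fast]=6≠a[slow]=5 write a[4]=6 → slow++,fast++
(s=4,f=5) a[fast]=8≠a[slow]=6 write a[5]=8 → slow++,fast++
(s=5,f=6) a[fast]=8=a[slow] dup → fast++
(s=5,f=7) a[fast]=11≠a[slow]=8 write a[6]=11 → slow++,fast++

length 6; prefix = [2, 4, 5, 6, 8, 11]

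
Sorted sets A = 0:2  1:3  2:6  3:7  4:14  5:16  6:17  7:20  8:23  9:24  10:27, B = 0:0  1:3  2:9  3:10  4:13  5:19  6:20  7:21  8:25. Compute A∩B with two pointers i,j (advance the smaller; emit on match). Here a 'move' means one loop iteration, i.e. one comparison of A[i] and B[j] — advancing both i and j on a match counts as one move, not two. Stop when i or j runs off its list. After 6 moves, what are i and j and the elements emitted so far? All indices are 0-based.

i=4, j=3, emitted=[3]

i=0 j=0: 2>0, j++
i=0 j=1: 2<3, i++
i=1 j=1: 3==3 emit, i++,j++
i=2 j=2: 6<9, i++
i=3 j=2: 7<9, i++
i=4 j=2: 14>9, j++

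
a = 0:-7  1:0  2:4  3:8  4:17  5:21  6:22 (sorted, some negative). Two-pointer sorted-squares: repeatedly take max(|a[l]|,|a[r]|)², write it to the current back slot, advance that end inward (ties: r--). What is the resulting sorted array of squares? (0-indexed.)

l=0 r=6: |-7|<=|22| out[6]=484, r--
l=0 r=5: |-7|<=|21| out[5]=441, r--
l=0 r=4: |-7|<=|17| out[4]=289, r--
l=0 r=3: |-7|<=|8| out[3]=64, r--
l=0 r=2: |-7|>|4| out[2]=49, l++
l=1 r=2: |0|<=|4| out[1]=16, r--
l=1 r=1: |0|<=|0| out[0]=0, r--

[0, 16, 49, 64, 289, 441, 484]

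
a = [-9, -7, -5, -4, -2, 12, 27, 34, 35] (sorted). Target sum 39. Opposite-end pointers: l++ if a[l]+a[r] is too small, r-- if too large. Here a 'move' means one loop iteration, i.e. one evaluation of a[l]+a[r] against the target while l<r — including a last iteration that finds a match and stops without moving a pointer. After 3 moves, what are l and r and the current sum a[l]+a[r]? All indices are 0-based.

l=0 r=8: -9+35=26 <39, l++
l=1 r=8: -7+35=28 <39, l++
l=2 r=8: -5+35=30 <39, l++

l=3, r=8, sum=31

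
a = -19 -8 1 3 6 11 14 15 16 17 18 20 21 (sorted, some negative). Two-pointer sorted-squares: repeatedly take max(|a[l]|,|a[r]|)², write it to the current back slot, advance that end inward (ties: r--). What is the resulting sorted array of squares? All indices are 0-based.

l=0 r=12: |-19|<=|21| out[12]=441, r--
l=0 r=11: |-19|<=|20| out[11]=400, r--
l=0 r=10: |-19|>|18| out[10]=361, l++
l=1 r=10: |-8|<=|18| out[9]=324, r--
l=1 r=9: |-8|<=|17| out[8]=289, r--
l=1 r=8: |-8|<=|16| out[7]=256, r--
l=1 r=7: |-8|<=|15| out[6]=225, r--
l=1 r=6: |-8|<=|14| out[5]=196, r--
l=1 r=5: |-8|<=|11| out[4]=121, r--
l=1 r=4: |-8|>|6| out[3]=64, l++
l=2 r=4: |1|<=|6| out[2]=36, r--
l=2 r=3: |1|<=|3| out[1]=9, r--
l=2 r=2: |1|<=|1| out[0]=1, r--

[1, 9, 36, 64, 121, 196, 225, 256, 289, 324, 361, 400, 441]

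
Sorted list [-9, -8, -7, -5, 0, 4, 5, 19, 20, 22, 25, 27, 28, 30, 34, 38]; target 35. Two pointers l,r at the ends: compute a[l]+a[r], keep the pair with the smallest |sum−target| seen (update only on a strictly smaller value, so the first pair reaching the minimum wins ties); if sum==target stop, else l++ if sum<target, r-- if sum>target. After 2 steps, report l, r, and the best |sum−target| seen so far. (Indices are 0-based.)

[0,15] -9+38=29 d=6 * → l++
[1,15] -8+38=30 d=5 * → l++

l=2, r=15, best |Δ|=5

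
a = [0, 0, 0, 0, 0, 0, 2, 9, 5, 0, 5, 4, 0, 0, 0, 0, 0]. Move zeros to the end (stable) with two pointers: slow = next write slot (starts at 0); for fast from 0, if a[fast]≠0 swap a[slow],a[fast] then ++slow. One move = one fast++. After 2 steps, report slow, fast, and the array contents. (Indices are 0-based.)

slow=0 fast=0: a[fast]=0, fast++
slow=0 fast=1: a[fast]=0, fast++

slow=0, fast=2, a=[0, 0, 0, 0, 0, 0, 2, 9, 5, 0, 5, 4, 0, 0, 0, 0, 0]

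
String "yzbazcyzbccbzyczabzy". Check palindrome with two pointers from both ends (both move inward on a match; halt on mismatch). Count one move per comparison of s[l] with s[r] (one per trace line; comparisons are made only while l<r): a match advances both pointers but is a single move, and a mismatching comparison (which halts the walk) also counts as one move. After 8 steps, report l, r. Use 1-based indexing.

l=9, r=12

[1,20] 'y'=='y' → l++,r--
[2,19] 'z'=='z' → l++,r--
[3,18] 'b'=='b' → l++,r--
[4,17] 'a'=='a' → l++,r--
[5,16] 'z'=='z' → l++,r--
[6,15] 'c'=='c' → l++,r--
[7,14] 'y'=='y' → l++,r--
[8,13] 'z'=='z' → l++,r--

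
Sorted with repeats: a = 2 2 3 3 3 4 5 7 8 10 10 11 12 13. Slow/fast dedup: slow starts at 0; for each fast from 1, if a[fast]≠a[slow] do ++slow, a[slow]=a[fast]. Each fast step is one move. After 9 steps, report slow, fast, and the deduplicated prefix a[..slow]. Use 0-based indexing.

slow=6, fast=10, prefix=[2, 3, 4, 5, 7, 8, 10]

(s=0,f=1) a[fast]=2=a[slow] dup → fast++
(s=0,f=2) a[fast]=3≠a[slow]=2 write a[1]=3 → slow++,fast++
(s=1,f=3) a[fast]=3=a[slow] dup → fast++
(s=1,f=4) a[fast]=3=a[slow] dup → fast++
(s=1,f=5) a[fast]=4≠a[slow]=3 write a[2]=4 → slow++,fast++
(s=2,f=6) a[fast]=5≠a[slow]=4 write a[3]=5 → slow++,fast++
(s=3,f=7) a[fast]=7≠a[slow]=5 write a[4]=7 → slow++,fast++
(s=4,f=8) a[fast]=8≠a[slow]=7 write a[5]=8 → slow++,fast++
(s=5,f=9) a[fast]=10≠a[slow]=8 write a[6]=10 → slow++,fast++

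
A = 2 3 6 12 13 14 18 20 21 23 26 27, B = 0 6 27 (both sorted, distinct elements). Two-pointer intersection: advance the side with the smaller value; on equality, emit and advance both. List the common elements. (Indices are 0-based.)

[i=0,j=0] 2>0 → j++
[i=0,j=1] 2<6 → i++
[i=1,j=1] 3<6 → i++
[i=2,j=1] 6==6 emit → i++,j++
[i=3,j=2] 12<27 → i++
[i=4,j=2] 13<27 → i++
[i=5,j=2] 14<27 → i++
[i=6,j=2] 18<27 → i++
[i=7,j=2] 20<27 → i++
[i=8,j=2] 21<27 → i++
[i=9,j=2] 23<27 → i++
[i=10,j=2] 26<27 → i++
[i=11,j=2] 27==27 emit → i++,j++

intersection = [6, 27]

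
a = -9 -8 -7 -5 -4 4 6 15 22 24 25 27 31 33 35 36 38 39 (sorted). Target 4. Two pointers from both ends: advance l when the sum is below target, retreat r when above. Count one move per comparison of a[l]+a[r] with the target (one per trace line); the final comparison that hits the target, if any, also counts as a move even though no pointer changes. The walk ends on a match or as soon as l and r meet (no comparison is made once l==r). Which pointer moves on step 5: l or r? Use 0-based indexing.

[0,17] -9+39=30 >4 → r--
[0,16] -9+38=29 >4 → r--
[0,15] -9+36=27 >4 → r--
[0,14] -9+35=26 >4 → r--
[0,13] -9+33=24 >4 → r--

r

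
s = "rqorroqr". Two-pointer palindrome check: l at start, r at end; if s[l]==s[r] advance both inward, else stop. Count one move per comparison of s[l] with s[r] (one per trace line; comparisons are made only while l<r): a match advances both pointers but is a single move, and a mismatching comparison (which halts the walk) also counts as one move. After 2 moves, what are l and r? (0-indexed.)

[0,7] 'r'=='r' → l++,r--
[1,6] 'q'=='q' → l++,r--

l=2, r=5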